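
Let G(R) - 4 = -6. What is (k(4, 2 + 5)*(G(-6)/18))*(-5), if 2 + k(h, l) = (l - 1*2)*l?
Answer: 55/3 ≈ 18.333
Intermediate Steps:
G(R) = -2 (G(R) = 4 - 6 = -2)
k(h, l) = -2 + l*(-2 + l) (k(h, l) = -2 + (l - 1*2)*l = -2 + (l - 2)*l = -2 + (-2 + l)*l = -2 + l*(-2 + l))
(k(4, 2 + 5)*(G(-6)/18))*(-5) = ((-2 + (2 + 5)**2 - 2*(2 + 5))*(-2/18))*(-5) = ((-2 + 7**2 - 2*7)*(-2*1/18))*(-5) = ((-2 + 49 - 14)*(-1/9))*(-5) = (33*(-1/9))*(-5) = -11/3*(-5) = 55/3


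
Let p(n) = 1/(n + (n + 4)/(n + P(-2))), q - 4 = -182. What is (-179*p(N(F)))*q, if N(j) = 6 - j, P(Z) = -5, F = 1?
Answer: 0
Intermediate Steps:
q = -178 (q = 4 - 182 = -178)
p(n) = 1/(n + (4 + n)/(-5 + n)) (p(n) = 1/(n + (n + 4)/(n - 5)) = 1/(n + (4 + n)/(-5 + n)))
(-179*p(N(F)))*q = -179*(-5 + (6 - 1*1))/(4 + (6 - 1*1)**2 - 4*(6 - 1*1))*(-178) = -179*(-5 + (6 - 1))/(4 + (6 - 1)**2 - 4*(6 - 1))*(-178) = -179*(-5 + 5)/(4 + 5**2 - 4*5)*(-178) = -179*0/(4 + 25 - 20)*(-178) = -179*0/9*(-178) = -179*0*(-178) = 0*(-178) = 0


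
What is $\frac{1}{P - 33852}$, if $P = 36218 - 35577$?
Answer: $- \frac{1}{33211} \approx -3.0111 \cdot 10^{-5}$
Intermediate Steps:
$P = 641$ ($P = 36218 - 35577 = 641$)
$\frac{1}{P - 33852} = \frac{1}{641 - 33852} = \frac{1}{-33211} = - \frac{1}{33211}$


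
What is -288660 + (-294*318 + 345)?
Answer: -381807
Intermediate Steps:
-288660 + (-294*318 + 345) = -288660 + (-93492 + 345) = -288660 - 93147 = -381807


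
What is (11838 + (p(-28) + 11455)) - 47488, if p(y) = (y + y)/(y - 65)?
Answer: -2250079/93 ≈ -24194.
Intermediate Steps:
p(y) = 2*y/(-65 + y) (p(y) = (2*y)/(-65 + y) = 2*y/(-65 + y))
(11838 + (p(-28) + 11455)) - 47488 = (11838 + (2*(-28)/(-65 - 28) + 11455)) - 47488 = (11838 + (2*(-28)/(-93) + 11455)) - 47488 = (11838 + (2*(-28)*(-1/93) + 11455)) - 47488 = (11838 + (56/93 + 11455)) - 47488 = (11838 + 1065371/93) - 47488 = 2166305/93 - 47488 = -2250079/93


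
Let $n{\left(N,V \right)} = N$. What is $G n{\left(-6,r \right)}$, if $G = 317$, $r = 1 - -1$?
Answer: $-1902$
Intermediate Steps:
$r = 2$ ($r = 1 + 1 = 2$)
$G n{\left(-6,r \right)} = 317 \left(-6\right) = -1902$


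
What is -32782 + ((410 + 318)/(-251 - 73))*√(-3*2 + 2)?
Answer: -32782 - 364*I/81 ≈ -32782.0 - 4.4938*I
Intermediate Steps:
-32782 + ((410 + 318)/(-251 - 73))*√(-3*2 + 2) = -32782 + (728/(-324))*√(-6 + 2) = -32782 + (728*(-1/324))*√(-4) = -32782 - 364*I/81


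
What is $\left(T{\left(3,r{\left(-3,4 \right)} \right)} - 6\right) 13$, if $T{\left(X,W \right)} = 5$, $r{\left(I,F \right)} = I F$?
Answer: $-13$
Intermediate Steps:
$r{\left(I,F \right)} = F I$
$\left(T{\left(3,r{\left(-3,4 \right)} \right)} - 6\right) 13 = \left(5 - 6\right) 13 = \left(-1\right) 13 = -13$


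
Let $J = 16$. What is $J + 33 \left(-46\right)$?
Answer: $-1502$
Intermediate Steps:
$J + 33 \left(-46\right) = 16 + 33 \left(-46\right) = 16 - 1518 = -1502$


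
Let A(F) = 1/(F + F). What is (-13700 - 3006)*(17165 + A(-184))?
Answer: -52763553807/184 ≈ -2.8676e+8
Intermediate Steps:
A(F) = 1/(2*F)
(-13700 - 3006)*(17165 + A(-184)) = (-13700 - 3006)*(17165 + (½)/(-184)) = -16706*(17165 + (½)*(-1/184)) = -16706*(17165 - 1/368) = -16706*6316719/368 = -52763553807/184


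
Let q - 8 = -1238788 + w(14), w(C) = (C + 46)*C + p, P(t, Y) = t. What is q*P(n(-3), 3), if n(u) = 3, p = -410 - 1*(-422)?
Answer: -3713784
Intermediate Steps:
p = 12 (p = -410 + 422 = 12)
w(C) = 12 + C*(46 + C) (w(C) = (C + 46)*C + 12 = (46 + C)*C + 12 = C*(46 + C) + 12 = 12 + C*(46 + C))
q = -1237928 (q = 8 + (-1238788 + (12 + 14² + 46*14)) = 8 + (-1238788 + (12 + 196 + 644)) = 8 + (-1238788 + 852) = 8 - 1237936 = -1237928)
q*P(n(-3), 3) = -1237928*3 = -3713784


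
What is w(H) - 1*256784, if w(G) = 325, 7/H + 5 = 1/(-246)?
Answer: -256459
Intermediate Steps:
H = -1722/1231 (H = 7/(-5 + 1/(-246)) = 7/(-5 - 1/246) = 7/(-1231/246) = 7*(-246/1231) = -1722/1231 ≈ -1.3989)
w(H) - 1*256784 = 325 - 1*256784 = 325 - 256784 = -256459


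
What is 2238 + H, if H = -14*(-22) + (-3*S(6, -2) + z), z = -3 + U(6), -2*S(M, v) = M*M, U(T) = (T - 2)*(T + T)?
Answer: 2645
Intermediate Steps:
U(T) = 2*T*(-2 + T) (U(T) = (-2 + T)*(2*T) = 2*T*(-2 + T))
S(M, v) = -M²/2 (S(M, v) = -M*M/2 = -M²/2)
z = 45 (z = -3 + 2*6*(-2 + 6) = -3 + 2*6*4 = -3 + 48 = 45)
H = 407 (H = -14*(-22) + (-(-3)*6²/2 + 45) = 308 + (-(-3)*36/2 + 45) = 308 + (-3*(-18) + 45) = 308 + (54 + 45) = 308 + 99 = 407)
2238 + H = 2238 + 407 = 2645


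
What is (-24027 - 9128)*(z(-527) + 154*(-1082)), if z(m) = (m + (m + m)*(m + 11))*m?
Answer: 9499080801185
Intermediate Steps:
z(m) = m*(m + 2*m*(11 + m)) (z(m) = (m + (2*m)*(11 + m))*m = (m + 2*m*(11 + m))*m = m*(m + 2*m*(11 + m)))
(-24027 - 9128)*(z(-527) + 154*(-1082)) = (-24027 - 9128)*((-527)²*(23 + 2*(-527)) + 154*(-1082)) = -33155*(277729*(23 - 1054) - 166628) = -33155*(277729*(-1031) - 166628) = -33155*(-286338599 - 166628) = -33155*(-286505227) = 9499080801185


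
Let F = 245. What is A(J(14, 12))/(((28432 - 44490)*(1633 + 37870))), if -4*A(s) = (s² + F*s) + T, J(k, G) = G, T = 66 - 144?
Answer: 1503/1268678348 ≈ 1.1847e-6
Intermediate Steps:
T = -78
A(s) = 39/2 - 245*s/4 - s²/4 (A(s) = -((s² + 245*s) - 78)/4 = -(-78 + s² + 245*s)/4 = 39/2 - 245*s/4 - s²/4)
A(J(14, 12))/(((28432 - 44490)*(1633 + 37870))) = (39/2 - 245/4*12 - ¼*12²)/(((28432 - 44490)*(1633 + 37870))) = (39/2 - 735 - ¼*144)/((-16058*39503)) = (39/2 - 735 - 36)/(-634339174) = -1503/2*(-1/634339174) = 1503/1268678348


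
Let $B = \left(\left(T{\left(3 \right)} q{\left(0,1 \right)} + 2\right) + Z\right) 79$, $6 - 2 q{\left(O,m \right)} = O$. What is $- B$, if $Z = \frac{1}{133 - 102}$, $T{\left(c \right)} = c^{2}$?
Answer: $- \frac{71100}{31} \approx -2293.5$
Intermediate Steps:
$q{\left(O,m \right)} = 3 - \frac{O}{2}$
$Z = \frac{1}{31} \approx 0.032258$
$B = \frac{71100}{31}$ ($B = \left(\left(3^{2} \left(3 - 0\right) + 2\right) + \frac{1}{31}\right) 79 = \left(\left(9 \left(3 + 0\right) + 2\right) + \frac{1}{31}\right) 79 = \left(\left(9 \cdot 3 + 2\right) + \frac{1}{31}\right) 79 = \left(\left(27 + 2\right) + \frac{1}{31}\right) 79 = \left(29 + \frac{1}{31}\right) 79 = \frac{900}{31} \cdot 79 = \frac{71100}{31} \approx 2293.5$)
$- B = \left(-1\right) \frac{71100}{31} = - \frac{71100}{31}$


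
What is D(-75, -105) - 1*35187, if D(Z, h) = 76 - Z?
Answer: -35036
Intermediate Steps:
D(-75, -105) - 1*35187 = (76 - 1*(-75)) - 1*35187 = (76 + 75) - 35187 = 151 - 35187 = -35036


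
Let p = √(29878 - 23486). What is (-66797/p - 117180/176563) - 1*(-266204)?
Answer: 47001659672/176563 - 66797*√1598/3196 ≈ 2.6537e+5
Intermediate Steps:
p = 2*√1598 (p = √6392 = 2*√1598 ≈ 79.950)
(-66797/p - 117180/176563) - 1*(-266204) = (-66797*√1598/3196 - 117180/176563) - 1*(-266204) = (-66797*√1598/3196 - 117180*1/176563) + 266204 = (-66797*√1598/3196 - 117180/176563) + 266204 = (-117180/176563 - 66797*√1598/3196) + 266204 = 47001659672/176563 - 66797*√1598/3196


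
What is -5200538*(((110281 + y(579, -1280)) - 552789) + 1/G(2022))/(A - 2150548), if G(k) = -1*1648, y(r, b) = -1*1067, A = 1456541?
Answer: -1900826804720669/571861768 ≈ -3.3239e+6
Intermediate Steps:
y(r, b) = -1067
G(k) = -1648
-5200538*(((110281 + y(579, -1280)) - 552789) + 1/G(2022))/(A - 2150548) = -5200538*(((110281 - 1067) - 552789) + 1/(-1648))/(1456541 - 2150548) = -5200538/((-694007/((109214 - 552789) - 1/1648))) = -5200538/((-694007/(-443575 - 1/1648))) = -5200538/((-694007/(-731011601/1648))) = -5200538/((-694007*(-1648/731011601))) = -5200538/1143723536/731011601 = -5200538*731011601/1143723536 = -1900826804720669/571861768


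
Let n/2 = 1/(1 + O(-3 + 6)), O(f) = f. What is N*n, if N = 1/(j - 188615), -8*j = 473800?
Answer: -1/495680 ≈ -2.0174e-6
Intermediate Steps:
j = -59225 (j = -⅛*473800 = -59225)
n = ½ (n = 2/(1 + (-3 + 6)) = 2/(1 + 3) = 2/4 = 2*(¼) = ½ ≈ 0.50000)
N = -1/247840 (N = 1/(-59225 - 188615) = 1/(-247840) = -1/247840 ≈ -4.0349e-6)
N*n = -1/247840*½ = -1/495680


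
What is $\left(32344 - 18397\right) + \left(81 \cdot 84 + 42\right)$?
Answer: $20793$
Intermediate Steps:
$\left(32344 - 18397\right) + \left(81 \cdot 84 + 42\right) = 13947 + \left(6804 + 42\right) = 13947 + 6846 = 20793$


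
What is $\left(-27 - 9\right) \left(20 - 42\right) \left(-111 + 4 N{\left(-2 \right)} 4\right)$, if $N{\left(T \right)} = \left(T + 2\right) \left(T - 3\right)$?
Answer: $-87912$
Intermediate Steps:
$N{\left(T \right)} = \left(-3 + T\right) \left(2 + T\right)$ ($N{\left(T \right)} = \left(2 + T\right) \left(-3 + T\right) = \left(-3 + T\right) \left(2 + T\right)$)
$\left(-27 - 9\right) \left(20 - 42\right) \left(-111 + 4 N{\left(-2 \right)} 4\right) = \left(-27 - 9\right) \left(20 - 42\right) \left(-111 + 4 \left(-6 + \left(-2\right)^{2} - -2\right) 4\right) = \left(-36\right) \left(-22\right) \left(-111 + 4 \left(-6 + 4 + 2\right) 4\right) = 792 \left(-111 + 4 \cdot 0 \cdot 4\right) = 792 \left(-111 + 0 \cdot 4\right) = 792 \left(-111 + 0\right) = 792 \left(-111\right) = -87912$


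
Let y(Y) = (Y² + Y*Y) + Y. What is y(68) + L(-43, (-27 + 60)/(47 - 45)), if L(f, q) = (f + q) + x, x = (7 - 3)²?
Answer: 18611/2 ≈ 9305.5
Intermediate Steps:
x = 16 (x = 4² = 16)
L(f, q) = 16 + f + q (L(f, q) = (f + q) + 16 = 16 + f + q)
y(Y) = Y + 2*Y² (y(Y) = (Y² + Y²) + Y = 2*Y² + Y = Y + 2*Y²)
y(68) + L(-43, (-27 + 60)/(47 - 45)) = 68*(1 + 2*68) + (16 - 43 + (-27 + 60)/(47 - 45)) = 68*(1 + 136) + (16 - 43 + 33/2) = 68*137 + (16 - 43 + 33*(½)) = 9316 + (16 - 43 + 33/2) = 9316 - 21/2 = 18611/2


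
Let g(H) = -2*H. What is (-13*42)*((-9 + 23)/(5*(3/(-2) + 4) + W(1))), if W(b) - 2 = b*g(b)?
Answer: -15288/25 ≈ -611.52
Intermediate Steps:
W(b) = 2 - 2*b² (W(b) = 2 + b*(-2*b) = 2 - 2*b²)
(-13*42)*((-9 + 23)/(5*(3/(-2) + 4) + W(1))) = (-13*42)*((-9 + 23)/(5*(3/(-2) + 4) + (2 - 2*1²))) = -7644/(5*(3*(-½) + 4) + (2 - 2*1)) = -7644/(5*(-3/2 + 4) + (2 - 2)) = -7644/(5*(5/2) + 0) = -7644/(25/2 + 0) = -7644/25/2 = -7644*2/25 = -546*28/25 = -15288/25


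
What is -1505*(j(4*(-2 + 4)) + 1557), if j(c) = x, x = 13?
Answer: -2362850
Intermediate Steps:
j(c) = 13
-1505*(j(4*(-2 + 4)) + 1557) = -1505*(13 + 1557) = -1505*1570 = -2362850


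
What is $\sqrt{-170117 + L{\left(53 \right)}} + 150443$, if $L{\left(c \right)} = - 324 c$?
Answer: $150443 + i \sqrt{187289} \approx 1.5044 \cdot 10^{5} + 432.77 i$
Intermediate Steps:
$\sqrt{-170117 + L{\left(53 \right)}} + 150443 = \sqrt{-170117 - 17172} + 150443 = \sqrt{-187289} + 150443 = i \sqrt{187289} + 150443 = 150443 + i \sqrt{187289}$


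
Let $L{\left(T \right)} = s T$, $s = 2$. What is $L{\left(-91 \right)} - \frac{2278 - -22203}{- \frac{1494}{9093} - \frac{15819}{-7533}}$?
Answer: $- \frac{189002219791}{14731985} \approx -12829.0$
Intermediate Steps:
$L{\left(T \right)} = 2 T$
$L{\left(-91 \right)} - \frac{2278 - -22203}{- \frac{1494}{9093} - \frac{15819}{-7533}} = 2 \left(-91\right) - \frac{2278 - -22203}{- \frac{1494}{9093} - \frac{15819}{-7533}} = -182 - \frac{2278 + 22203}{\left(-1494\right) \frac{1}{9093} - - \frac{5273}{2511}} = -182 - \frac{24481}{- \frac{498}{3031} + \frac{5273}{2511}} = -182 - \frac{24481}{\frac{14731985}{7610841}} = -182 - 24481 \cdot \frac{7610841}{14731985} = -182 - \frac{186320998521}{14731985} = - \frac{189002219791}{14731985}$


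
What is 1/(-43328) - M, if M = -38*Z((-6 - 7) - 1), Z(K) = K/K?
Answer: 1646463/43328 ≈ 38.000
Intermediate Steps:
Z(K) = 1
M = -38 (M = -38*1 = -38)
1/(-43328) - M = 1/(-43328) - 1*(-38) = -1/43328 + 38 = 1646463/43328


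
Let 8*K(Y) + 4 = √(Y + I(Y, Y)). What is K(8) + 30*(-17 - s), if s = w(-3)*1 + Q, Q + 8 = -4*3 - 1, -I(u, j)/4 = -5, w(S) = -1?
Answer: 299/2 + √7/4 ≈ 150.16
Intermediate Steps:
I(u, j) = 20 (I(u, j) = -4*(-5) = 20)
Q = -21 (Q = -8 + (-4*3 - 1) = -8 + (-12 - 1) = -8 - 13 = -21)
K(Y) = -½ + √(20 + Y)/8 (K(Y) = -½ + √(Y + 20)/8 = -½ + √(20 + Y)/8)
s = -22 (s = -1*1 - 21 = -1 - 21 = -22)
K(8) + 30*(-17 - s) = (-½ + √(20 + 8)/8) + 30*(-17 - 1*(-22)) = (-½ + √28/8) + 30*(-17 + 22) = (-½ + (2*√7)/8) + 30*5 = (-½ + √7/4) + 150 = 299/2 + √7/4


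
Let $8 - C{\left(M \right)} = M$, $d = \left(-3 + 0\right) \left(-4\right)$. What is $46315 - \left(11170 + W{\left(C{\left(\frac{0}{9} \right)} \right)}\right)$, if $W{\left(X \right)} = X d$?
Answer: $35049$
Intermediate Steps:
$d = 12$ ($d = \left(-3\right) \left(-4\right) = 12$)
$C{\left(M \right)} = 8 - M$
$W{\left(X \right)} = 12 X$ ($W{\left(X \right)} = X 12 = 12 X$)
$46315 - \left(11170 + W{\left(C{\left(\frac{0}{9} \right)} \right)}\right) = 46315 - \left(11170 + 12 \left(8 - \frac{0}{9}\right)\right) = 46315 - \left(11170 + 12 \left(8 - 0 \cdot \frac{1}{9}\right)\right) = 46315 - \left(11170 + 12 \left(8 - 0\right)\right) = 46315 - \left(11170 + 12 \left(8 + 0\right)\right) = 46315 - \left(11170 + 12 \cdot 8\right) = 46315 - 11266 = 35049$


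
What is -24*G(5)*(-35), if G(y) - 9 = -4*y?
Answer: -9240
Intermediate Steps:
G(y) = 9 - 4*y
-24*G(5)*(-35) = -24*(9 - 4*5)*(-35) = -24*(9 - 20)*(-35) = -24*(-11)*(-35) = 264*(-35) = -9240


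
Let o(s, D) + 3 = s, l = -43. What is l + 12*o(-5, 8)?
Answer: -139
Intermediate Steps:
o(s, D) = -3 + s
l + 12*o(-5, 8) = -43 + 12*(-3 - 5) = -43 + 12*(-8) = -43 - 96 = -139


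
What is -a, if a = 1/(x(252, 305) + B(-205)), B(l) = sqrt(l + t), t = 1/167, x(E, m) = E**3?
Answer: -1336251168/21384038131530461 + I*sqrt(5717078)/42768076263060922 ≈ -6.2488e-8 + 5.5907e-14*I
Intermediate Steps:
t = 1/167 ≈ 0.0059880
B(l) = sqrt(1/167 + l) (B(l) = sqrt(l + 1/167) = sqrt(1/167 + l))
a = 1/(16003008 + I*sqrt(5717078)/167) (a = 1/(252**3 + sqrt(167 + 27889*(-205))/167) = 1/(16003008 + sqrt(167 - 5717245)/167) = 1/(16003008 + sqrt(-5717078)/167) = 1/(16003008 + (I*sqrt(5717078))/167) = 1/(16003008 + I*sqrt(5717078)/167) ≈ 6.2488e-8 - 0.e-13*I)
-a = -(1336251168/21384038131530461 - I*sqrt(5717078)/42768076263060922) = -1336251168/21384038131530461 + I*sqrt(5717078)/42768076263060922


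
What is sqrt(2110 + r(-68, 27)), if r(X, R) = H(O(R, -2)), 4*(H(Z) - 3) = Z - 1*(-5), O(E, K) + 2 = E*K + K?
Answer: sqrt(8399)/2 ≈ 45.823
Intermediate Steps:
O(E, K) = -2 + K + E*K (O(E, K) = -2 + (E*K + K) = -2 + (K + E*K) = -2 + K + E*K)
H(Z) = 17/4 + Z/4 (H(Z) = 3 + (Z - 1*(-5))/4 = 3 + (Z + 5)/4 = 3 + (5 + Z)/4 = 3 + (5/4 + Z/4) = 17/4 + Z/4)
r(X, R) = 13/4 - R/2 (r(X, R) = 17/4 + (-2 - 2 + R*(-2))/4 = 17/4 + (-2 - 2 - 2*R)/4 = 17/4 + (-4 - 2*R)/4 = 17/4 + (-1 - R/2) = 13/4 - R/2)
sqrt(2110 + r(-68, 27)) = sqrt(2110 + (13/4 - 1/2*27)) = sqrt(2110 + (13/4 - 27/2)) = sqrt(2110 - 41/4) = sqrt(8399/4) = sqrt(8399)/2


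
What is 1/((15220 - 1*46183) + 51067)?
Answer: 1/20104 ≈ 4.9741e-5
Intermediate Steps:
1/((15220 - 1*46183) + 51067) = 1/((15220 - 46183) + 51067) = 1/(-30963 + 51067) = 1/20104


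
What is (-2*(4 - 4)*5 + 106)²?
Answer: 11236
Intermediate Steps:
(-2*(4 - 4)*5 + 106)² = (-2*0*5 + 106)² = (0*5 + 106)² = (0 + 106)² = 106² = 11236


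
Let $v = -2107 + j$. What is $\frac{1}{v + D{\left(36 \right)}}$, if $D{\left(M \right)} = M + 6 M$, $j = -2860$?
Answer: $- \frac{1}{4715} \approx -0.00021209$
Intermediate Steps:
$D{\left(M \right)} = 7 M$
$v = -4967$ ($v = -2107 - 2860 = -4967$)
$\frac{1}{v + D{\left(36 \right)}} = \frac{1}{-4967 + 7 \cdot 36} = \frac{1}{-4967 + 252} = \frac{1}{-4715} = - \frac{1}{4715}$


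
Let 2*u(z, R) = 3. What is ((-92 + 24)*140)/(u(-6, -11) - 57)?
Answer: 19040/111 ≈ 171.53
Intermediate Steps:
u(z, R) = 3/2 (u(z, R) = (1/2)*3 = 3/2)
((-92 + 24)*140)/(u(-6, -11) - 57) = ((-92 + 24)*140)/(3/2 - 57) = (-68*140)/(-111/2) = -9520*(-2/111) = 19040/111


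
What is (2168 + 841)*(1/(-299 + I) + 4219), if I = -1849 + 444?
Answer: 7210742525/568 ≈ 1.2695e+7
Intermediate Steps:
I = -1405
(2168 + 841)*(1/(-299 + I) + 4219) = (2168 + 841)*(1/(-299 - 1405) + 4219) = 3009*(1/(-1704) + 4219) = 3009*(-1/1704 + 4219) = 3009*(7189175/1704) = 7210742525/568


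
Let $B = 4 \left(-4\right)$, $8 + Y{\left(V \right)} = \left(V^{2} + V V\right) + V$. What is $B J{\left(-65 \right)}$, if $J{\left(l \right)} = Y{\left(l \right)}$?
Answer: $-134032$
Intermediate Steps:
$Y{\left(V \right)} = -8 + V + 2 V^{2}$ ($Y{\left(V \right)} = -8 + \left(\left(V^{2} + V V\right) + V\right) = -8 + \left(\left(V^{2} + V^{2}\right) + V\right) = -8 + \left(2 V^{2} + V\right) = -8 + \left(V + 2 V^{2}\right) = -8 + V + 2 V^{2}$)
$J{\left(l \right)} = -8 + l + 2 l^{2}$
$B = -16$
$B J{\left(-65 \right)} = - 16 \left(-8 - 65 + 2 \left(-65\right)^{2}\right) = - 16 \left(-8 - 65 + 2 \cdot 4225\right) = - 16 \left(-8 - 65 + 8450\right) = \left(-16\right) 8377 = -134032$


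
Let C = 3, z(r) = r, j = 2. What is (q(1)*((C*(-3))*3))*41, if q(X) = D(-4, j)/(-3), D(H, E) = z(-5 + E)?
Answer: -1107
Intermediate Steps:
D(H, E) = -5 + E
q(X) = 1 (q(X) = (-5 + 2)/(-3) = -3*(-⅓) = 1)
(q(1)*((C*(-3))*3))*41 = (1*((3*(-3))*3))*41 = (1*(-9*3))*41 = (1*(-27))*41 = -27*41 = -1107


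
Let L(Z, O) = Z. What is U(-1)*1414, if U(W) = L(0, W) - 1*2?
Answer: -2828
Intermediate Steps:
U(W) = -2 (U(W) = 0 - 1*2 = 0 - 2 = -2)
U(-1)*1414 = -2*1414 = -2828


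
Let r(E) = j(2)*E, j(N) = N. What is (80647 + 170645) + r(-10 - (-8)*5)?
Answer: 251352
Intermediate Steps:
r(E) = 2*E
(80647 + 170645) + r(-10 - (-8)*5) = (80647 + 170645) + 2*(-10 - (-8)*5) = 251292 + 2*(-10 - 8*(-5)) = 251292 + 2*(-10 + 40) = 251292 + 2*30 = 251292 + 60 = 251352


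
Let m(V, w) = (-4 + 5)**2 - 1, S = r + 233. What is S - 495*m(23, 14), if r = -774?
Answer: -541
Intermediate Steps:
S = -541 (S = -774 + 233 = -541)
m(V, w) = 0 (m(V, w) = 1**2 - 1 = 1 - 1 = 0)
S - 495*m(23, 14) = -541 - 495*0 = -541 + 0 = -541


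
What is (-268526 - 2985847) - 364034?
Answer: -3618407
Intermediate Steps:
(-268526 - 2985847) - 364034 = -3254373 - 364034 = -3618407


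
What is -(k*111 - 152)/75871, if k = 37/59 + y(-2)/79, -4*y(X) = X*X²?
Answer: 370921/353634731 ≈ 0.0010489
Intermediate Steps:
y(X) = -X³/4 (y(X) = -X*X²/4 = -X³/4)
k = 3041/4661 (k = 37/59 - ¼*(-2)³/79 = 37*(1/59) - ¼*(-8)*(1/79) = 37/59 + 2*(1/79) = 37/59 + 2/79 = 3041/4661 ≈ 0.65244)
-(k*111 - 152)/75871 = -((3041/4661)*111 - 152)/75871 = -(337551/4661 - 152)/75871 = -(-370921)/(4661*75871) = -1*(-370921/353634731) = 370921/353634731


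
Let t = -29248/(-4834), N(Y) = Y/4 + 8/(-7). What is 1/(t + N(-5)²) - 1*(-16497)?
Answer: 368134578041/22315129 ≈ 16497.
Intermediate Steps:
N(Y) = -8/7 + Y/4 (N(Y) = Y*(¼) + 8*(-⅐) = Y/4 - 8/7 = -8/7 + Y/4)
t = 14624/2417 (t = -29248*(-1/4834) = 14624/2417 ≈ 6.0505)
1/(t + N(-5)²) - 1*(-16497) = 1/(14624/2417 + (-8/7 + (¼)*(-5))²) - 1*(-16497) = 1/(14624/2417 + (-8/7 - 5/4)²) + 16497 = 1/(14624/2417 + (-67/28)²) + 16497 = 1/(14624/2417 + 4489/784) + 16497 = 1/(22315129/1894928) + 16497 = 1894928/22315129 + 16497 = 368134578041/22315129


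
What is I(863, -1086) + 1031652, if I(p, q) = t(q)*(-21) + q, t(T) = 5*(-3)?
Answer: 1030881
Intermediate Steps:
t(T) = -15
I(p, q) = 315 + q (I(p, q) = -15*(-21) + q = 315 + q)
I(863, -1086) + 1031652 = (315 - 1086) + 1031652 = -771 + 1031652 = 1030881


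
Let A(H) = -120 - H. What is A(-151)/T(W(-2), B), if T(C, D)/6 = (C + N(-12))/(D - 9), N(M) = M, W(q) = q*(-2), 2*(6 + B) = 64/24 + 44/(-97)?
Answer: 125333/13968 ≈ 8.9729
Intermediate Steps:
B = -1424/291 (B = -6 + (64/24 + 44/(-97))/2 = -6 + (64*(1/24) + 44*(-1/97))/2 = -6 + (8/3 - 44/97)/2 = -6 + (½)*(644/291) = -6 + 322/291 = -1424/291 ≈ -4.8935)
W(q) = -2*q
T(C, D) = 6*(-12 + C)/(-9 + D) (T(C, D) = 6*((C - 12)/(D - 9)) = 6*((-12 + C)/(-9 + D)) = 6*(-12 + C)/(-9 + D))
A(-151)/T(W(-2), B) = (-120 - 1*(-151))/((6*(-12 - 2*(-2))/(-9 - 1424/291))) = (-120 + 151)/((6*(-12 + 4)/(-4043/291))) = 31/((6*(-291/4043)*(-8))) = 31/(13968/4043) = 31*(4043/13968) = 125333/13968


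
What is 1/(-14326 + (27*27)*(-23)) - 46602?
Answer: -1448995987/31093 ≈ -46602.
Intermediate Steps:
1/(-14326 + (27*27)*(-23)) - 46602 = 1/(-14326 + 729*(-23)) - 46602 = 1/(-14326 - 16767) - 46602 = 1/(-31093) - 46602 = -1/31093 - 46602 = -1448995987/31093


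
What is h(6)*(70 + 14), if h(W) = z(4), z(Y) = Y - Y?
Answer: 0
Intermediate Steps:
z(Y) = 0
h(W) = 0
h(6)*(70 + 14) = 0*(70 + 14) = 0*84 = 0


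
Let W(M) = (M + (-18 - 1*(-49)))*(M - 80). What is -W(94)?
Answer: -1750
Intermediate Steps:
W(M) = (-80 + M)*(31 + M) (W(M) = (M + (-18 + 49))*(-80 + M) = (M + 31)*(-80 + M) = (31 + M)*(-80 + M) = (-80 + M)*(31 + M))
-W(94) = -(-2480 + 94² - 49*94) = -(-2480 + 8836 - 4606) = -1*1750 = -1750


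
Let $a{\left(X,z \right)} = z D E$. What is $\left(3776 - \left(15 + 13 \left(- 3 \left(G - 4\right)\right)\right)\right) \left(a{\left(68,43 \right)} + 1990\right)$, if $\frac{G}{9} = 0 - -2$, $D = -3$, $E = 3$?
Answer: $6904121$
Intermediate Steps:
$G = 18$ ($G = 9 \left(0 - -2\right) = 9 \left(0 + 2\right) = 9 \cdot 2 = 18$)
$a{\left(X,z \right)} = - 9 z$ ($a{\left(X,z \right)} = z \left(-3\right) 3 = - 3 z 3 = - 9 z$)
$\left(3776 - \left(15 + 13 \left(- 3 \left(G - 4\right)\right)\right)\right) \left(a{\left(68,43 \right)} + 1990\right) = \left(3776 - \left(15 + 13 \left(- 3 \left(18 - 4\right)\right)\right)\right) \left(\left(-9\right) 43 + 1990\right) = \left(3776 - \left(15 + 13 \left(\left(-3\right) 14\right)\right)\right) \left(-387 + 1990\right) = \left(3776 - -531\right) 1603 = \left(3776 + \left(-15 + 546\right)\right) 1603 = \left(3776 + 531\right) 1603 = 4307 \cdot 1603 = 6904121$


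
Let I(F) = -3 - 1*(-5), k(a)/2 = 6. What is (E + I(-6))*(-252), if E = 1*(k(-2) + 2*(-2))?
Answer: -2520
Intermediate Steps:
k(a) = 12 (k(a) = 2*6 = 12)
I(F) = 2 (I(F) = -3 + 5 = 2)
E = 8 (E = 1*(12 + 2*(-2)) = 1*(12 - 4) = 1*8 = 8)
(E + I(-6))*(-252) = (8 + 2)*(-252) = 10*(-252) = -2520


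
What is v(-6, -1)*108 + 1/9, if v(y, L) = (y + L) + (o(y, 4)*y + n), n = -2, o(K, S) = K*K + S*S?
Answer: -312011/9 ≈ -34668.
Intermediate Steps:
o(K, S) = K² + S²
v(y, L) = -2 + L + y + y*(16 + y²) (v(y, L) = (y + L) + ((y² + 4²)*y - 2) = (L + y) + ((y² + 16)*y - 2) = (L + y) + ((16 + y²)*y - 2) = (L + y) + (y*(16 + y²) - 2) = (L + y) + (-2 + y*(16 + y²)) = -2 + L + y + y*(16 + y²))
v(-6, -1)*108 + 1/9 = (-2 - 1 + (-6)³ + 17*(-6))*108 + 1/9 = (-2 - 1 - 216 - 102)*108 + ⅑ = -321*108 + ⅑ = -34668 + ⅑ = -312011/9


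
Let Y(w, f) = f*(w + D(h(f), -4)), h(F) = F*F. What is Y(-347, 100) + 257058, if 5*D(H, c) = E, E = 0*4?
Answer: 222358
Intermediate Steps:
E = 0
h(F) = F²
D(H, c) = 0 (D(H, c) = (⅕)*0 = 0)
Y(w, f) = f*w (Y(w, f) = f*(w + 0) = f*w)
Y(-347, 100) + 257058 = 100*(-347) + 257058 = -34700 + 257058 = 222358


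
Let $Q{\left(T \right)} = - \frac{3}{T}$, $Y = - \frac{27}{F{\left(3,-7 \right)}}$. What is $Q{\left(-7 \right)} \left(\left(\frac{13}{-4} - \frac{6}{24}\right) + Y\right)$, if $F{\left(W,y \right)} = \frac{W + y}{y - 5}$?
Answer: $- \frac{507}{14} \approx -36.214$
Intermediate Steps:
$F{\left(W,y \right)} = \frac{W + y}{-5 + y}$
$Y = -81$ ($Y = - \frac{27}{\frac{1}{-5 - 7} \left(3 - 7\right)} = - \frac{27}{\frac{1}{-12} \left(-4\right)} = - \frac{27}{\left(- \frac{1}{12}\right) \left(-4\right)} = - 27 \frac{1}{\frac{1}{3}} = \left(-27\right) 3 = -81$)
$Q{\left(-7 \right)} \left(\left(\frac{13}{-4} - \frac{6}{24}\right) + Y\right) = - \frac{3}{-7} \left(\left(\frac{13}{-4} - \frac{6}{24}\right) - 81\right) = \left(-3\right) \left(- \frac{1}{7}\right) \left(\left(13 \left(- \frac{1}{4}\right) - \frac{1}{4}\right) - 81\right) = \frac{3 \left(\left(- \frac{13}{4} - \frac{1}{4}\right) - 81\right)}{7} = \frac{3 \left(- \frac{7}{2} - 81\right)}{7} = \frac{3}{7} \left(- \frac{169}{2}\right) = - \frac{507}{14}$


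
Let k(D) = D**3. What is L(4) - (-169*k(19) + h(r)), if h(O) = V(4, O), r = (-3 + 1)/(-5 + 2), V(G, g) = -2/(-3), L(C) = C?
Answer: 3477523/3 ≈ 1.1592e+6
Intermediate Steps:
V(G, g) = 2/3 (V(G, g) = -2*(-1/3) = 2/3)
r = 2/3 (r = -2/(-3) = -2*(-1/3) = 2/3 ≈ 0.66667)
h(O) = 2/3
L(4) - (-169*k(19) + h(r)) = 4 - (-169*19**3 + 2/3) = 4 - (-169*6859 + 2/3) = 4 - (-1159171 + 2/3) = 4 - 1*(-3477511/3) = 4 + 3477511/3 = 3477523/3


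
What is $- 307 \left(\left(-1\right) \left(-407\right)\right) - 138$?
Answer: $-125087$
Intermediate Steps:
$- 307 \left(\left(-1\right) \left(-407\right)\right) - 138 = \left(-307\right) 407 - 138 = -124949 - 138 = -125087$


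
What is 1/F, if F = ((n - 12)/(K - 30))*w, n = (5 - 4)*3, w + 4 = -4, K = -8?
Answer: -19/36 ≈ -0.52778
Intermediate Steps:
w = -8 (w = -4 - 4 = -8)
n = 3 (n = 1*3 = 3)
F = -36/19 (F = ((3 - 12)/(-8 - 30))*(-8) = -9/(-38)*(-8) = -9*(-1/38)*(-8) = (9/38)*(-8) = -36/19 ≈ -1.8947)
1/F = 1/(-36/19) = -19/36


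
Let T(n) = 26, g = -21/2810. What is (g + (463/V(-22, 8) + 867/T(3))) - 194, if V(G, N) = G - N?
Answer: -19298213/109590 ≈ -176.09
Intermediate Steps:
g = -21/2810 (g = -21*1/2810 = -21/2810 ≈ -0.0074733)
(g + (463/V(-22, 8) + 867/T(3))) - 194 = (-21/2810 + (463/(-22 - 1*8) + 867/26)) - 194 = (-21/2810 + (463/(-22 - 8) + 867*(1/26))) - 194 = (-21/2810 + (463/(-30) + 867/26)) - 194 = (-21/2810 + (463*(-1/30) + 867/26)) - 194 = (-21/2810 + (-463/30 + 867/26)) - 194 = (-21/2810 + 3493/195) - 194 = 1962247/109590 - 194 = -19298213/109590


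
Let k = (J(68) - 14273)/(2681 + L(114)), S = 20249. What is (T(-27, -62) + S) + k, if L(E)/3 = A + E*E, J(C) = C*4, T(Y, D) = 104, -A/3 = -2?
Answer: 848441510/41687 ≈ 20353.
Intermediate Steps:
A = 6 (A = -3*(-2) = 6)
J(C) = 4*C
L(E) = 18 + 3*E² (L(E) = 3*(6 + E*E) = 3*(6 + E²) = 18 + 3*E²)
k = -14001/41687 (k = (4*68 - 14273)/(2681 + (18 + 3*114²)) = (272 - 14273)/(2681 + (18 + 3*12996)) = -14001/(2681 + (18 + 38988)) = -14001/(2681 + 39006) = -14001/41687 ≈ -0.33586)
(T(-27, -62) + S) + k = (104 + 20249) - 14001/41687 = 20353 - 14001/41687 = 848441510/41687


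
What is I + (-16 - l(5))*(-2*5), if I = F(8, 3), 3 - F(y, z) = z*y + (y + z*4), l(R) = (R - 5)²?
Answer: 119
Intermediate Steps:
l(R) = (-5 + R)²
F(y, z) = 3 - y - 4*z - y*z (F(y, z) = 3 - (z*y + (y + z*4)) = 3 - (y*z + (y + 4*z)) = 3 - (y + 4*z + y*z) = 3 + (-y - 4*z - y*z) = 3 - y - 4*z - y*z)
I = -41 (I = 3 - 1*8 - 4*3 - 1*8*3 = 3 - 8 - 12 - 24 = -41)
I + (-16 - l(5))*(-2*5) = -41 + (-16 - (-5 + 5)²)*(-2*5) = -41 + (-16 - 1*0²)*(-10) = -41 + (-16 - 1*0)*(-10) = -41 + (-16 + 0)*(-10) = -41 - 16*(-10) = -41 + 160 = 119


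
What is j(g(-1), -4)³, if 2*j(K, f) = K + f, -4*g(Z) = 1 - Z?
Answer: -729/64 ≈ -11.391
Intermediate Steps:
g(Z) = -¼ + Z/4 (g(Z) = -(1 - Z)/4 = -¼ + Z/4)
j(K, f) = K/2 + f/2 (j(K, f) = (K + f)/2 = K/2 + f/2)
j(g(-1), -4)³ = ((-¼ + (¼)*(-1))/2 + (½)*(-4))³ = ((-¼ - ¼)/2 - 2)³ = ((½)*(-½) - 2)³ = (-¼ - 2)³ = (-9/4)³ = -729/64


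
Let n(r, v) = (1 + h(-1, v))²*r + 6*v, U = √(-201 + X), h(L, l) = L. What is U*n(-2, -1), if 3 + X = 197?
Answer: -6*I*√7 ≈ -15.875*I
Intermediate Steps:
X = 194 (X = -3 + 197 = 194)
U = I*√7 (U = √(-201 + 194) = √(-7) = I*√7 ≈ 2.6458*I)
n(r, v) = 6*v (n(r, v) = (1 - 1)²*r + 6*v = 0²*r + 6*v = 0*r + 6*v = 0 + 6*v = 6*v)
U*n(-2, -1) = (I*√7)*(6*(-1)) = (I*√7)*(-6) = -6*I*√7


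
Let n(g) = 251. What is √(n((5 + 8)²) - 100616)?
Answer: I*√100365 ≈ 316.8*I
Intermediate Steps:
√(n((5 + 8)²) - 100616) = √(251 - 100616) = √(-100365) = I*√100365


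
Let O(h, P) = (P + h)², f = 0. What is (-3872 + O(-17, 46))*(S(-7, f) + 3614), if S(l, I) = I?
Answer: -10954034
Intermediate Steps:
(-3872 + O(-17, 46))*(S(-7, f) + 3614) = (-3872 + (46 - 17)²)*(0 + 3614) = (-3872 + 29²)*3614 = (-3872 + 841)*3614 = -3031*3614 = -10954034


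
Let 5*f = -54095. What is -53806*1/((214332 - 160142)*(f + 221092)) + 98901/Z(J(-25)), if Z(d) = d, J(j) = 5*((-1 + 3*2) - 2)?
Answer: 37564887254326/5697346935 ≈ 6593.4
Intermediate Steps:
f = -10819 (f = (⅕)*(-54095) = -10819)
J(j) = 15 (J(j) = 5*((-1 + 6) - 2) = 5*(5 - 2) = 5*3 = 15)
-53806*1/((214332 - 160142)*(f + 221092)) + 98901/Z(J(-25)) = -53806*1/((-10819 + 221092)*(214332 - 160142)) + 98901/15 = -53806/(54190*210273) + 98901*(1/15) = -53806/11394693870 + 32967/5 = -53806*1/11394693870 + 32967/5 = -26903/5697346935 + 32967/5 = 37564887254326/5697346935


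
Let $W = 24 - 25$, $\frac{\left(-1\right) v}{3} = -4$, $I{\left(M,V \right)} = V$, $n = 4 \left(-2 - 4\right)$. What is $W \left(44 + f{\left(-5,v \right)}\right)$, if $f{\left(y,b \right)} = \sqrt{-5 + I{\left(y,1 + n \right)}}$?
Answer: $-44 - 2 i \sqrt{7} \approx -44.0 - 5.2915 i$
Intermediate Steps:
$n = -24$ ($n = 4 \left(-6\right) = -24$)
$v = 12$ ($v = \left(-3\right) \left(-4\right) = 12$)
$W = -1$ ($W = 24 - 25 = -1$)
$f{\left(y,b \right)} = 2 i \sqrt{7}$ ($f{\left(y,b \right)} = \sqrt{-5 + \left(1 - 24\right)} = \sqrt{-5 - 23} = \sqrt{-28} = 2 i \sqrt{7}$)
$W \left(44 + f{\left(-5,v \right)}\right) = - (44 + 2 i \sqrt{7}) = -44 - 2 i \sqrt{7}$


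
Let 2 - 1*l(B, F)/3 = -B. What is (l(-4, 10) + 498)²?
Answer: 242064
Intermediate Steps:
l(B, F) = 6 + 3*B (l(B, F) = 6 - (-3)*B = 6 + 3*B)
(l(-4, 10) + 498)² = ((6 + 3*(-4)) + 498)² = ((6 - 12) + 498)² = (-6 + 498)² = 492² = 242064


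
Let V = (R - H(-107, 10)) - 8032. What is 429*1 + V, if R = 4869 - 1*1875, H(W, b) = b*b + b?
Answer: -4719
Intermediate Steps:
H(W, b) = b + b² (H(W, b) = b² + b = b + b²)
R = 2994 (R = 4869 - 1875 = 2994)
V = -5148 (V = (2994 - 10*(1 + 10)) - 8032 = (2994 - 10*11) - 8032 = (2994 - 1*110) - 8032 = (2994 - 110) - 8032 = 2884 - 8032 = -5148)
429*1 + V = 429*1 - 5148 = 429 - 5148 = -4719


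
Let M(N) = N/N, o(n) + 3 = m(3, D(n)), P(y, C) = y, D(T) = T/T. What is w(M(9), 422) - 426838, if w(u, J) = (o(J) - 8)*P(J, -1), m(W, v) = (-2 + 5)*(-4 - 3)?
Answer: -440342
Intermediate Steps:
D(T) = 1
m(W, v) = -21 (m(W, v) = 3*(-7) = -21)
o(n) = -24 (o(n) = -3 - 21 = -24)
M(N) = 1
w(u, J) = -32*J (w(u, J) = (-24 - 8)*J = -32*J)
w(M(9), 422) - 426838 = -32*422 - 426838 = -13504 - 426838 = -440342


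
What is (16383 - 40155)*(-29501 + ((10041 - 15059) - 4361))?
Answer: 924255360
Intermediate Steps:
(16383 - 40155)*(-29501 + ((10041 - 15059) - 4361)) = -23772*(-29501 + (-5018 - 4361)) = -23772*(-29501 - 9379) = -23772*(-38880) = 924255360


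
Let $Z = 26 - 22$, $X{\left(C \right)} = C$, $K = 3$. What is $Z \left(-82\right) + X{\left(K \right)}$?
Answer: $-325$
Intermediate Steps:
$Z = 4$ ($Z = 26 - 22 = 4$)
$Z \left(-82\right) + X{\left(K \right)} = 4 \left(-82\right) + 3 = -328 + 3 = -325$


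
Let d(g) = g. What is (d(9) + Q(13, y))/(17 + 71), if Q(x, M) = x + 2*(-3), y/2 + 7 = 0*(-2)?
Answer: 2/11 ≈ 0.18182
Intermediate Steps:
y = -14 (y = -14 + 2*(0*(-2)) = -14 + 2*0 = -14 + 0 = -14)
Q(x, M) = -6 + x (Q(x, M) = x - 6 = -6 + x)
(d(9) + Q(13, y))/(17 + 71) = (9 + (-6 + 13))/(17 + 71) = (9 + 7)/88 = (1/88)*16 = 2/11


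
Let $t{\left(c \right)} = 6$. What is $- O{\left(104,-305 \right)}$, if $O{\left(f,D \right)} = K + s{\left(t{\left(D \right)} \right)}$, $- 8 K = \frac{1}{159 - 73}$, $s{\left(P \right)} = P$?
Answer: $- \frac{4127}{688} \approx -5.9985$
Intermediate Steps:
$K = - \frac{1}{688}$ ($K = - \frac{1}{8 \left(159 - 73\right)} = - \frac{1}{8 \cdot 86} = \left(- \frac{1}{8}\right) \frac{1}{86} = - \frac{1}{688} \approx -0.0014535$)
$O{\left(f,D \right)} = \frac{4127}{688}$ ($O{\left(f,D \right)} = - \frac{1}{688} + 6 = \frac{4127}{688}$)
$- O{\left(104,-305 \right)} = \left(-1\right) \frac{4127}{688} = - \frac{4127}{688}$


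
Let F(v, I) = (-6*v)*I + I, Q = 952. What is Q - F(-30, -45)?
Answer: 9097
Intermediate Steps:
F(v, I) = I - 6*I*v (F(v, I) = -6*I*v + I = I - 6*I*v)
Q - F(-30, -45) = 952 - (-45)*(1 - 6*(-30)) = 952 - (-45)*(1 + 180) = 952 - (-45)*181 = 952 - 1*(-8145) = 952 + 8145 = 9097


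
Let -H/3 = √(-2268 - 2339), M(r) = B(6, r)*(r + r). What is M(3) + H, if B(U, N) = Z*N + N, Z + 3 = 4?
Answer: 36 - 3*I*√4607 ≈ 36.0 - 203.62*I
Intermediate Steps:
Z = 1 (Z = -3 + 4 = 1)
B(U, N) = 2*N (B(U, N) = 1*N + N = N + N = 2*N)
M(r) = 4*r² (M(r) = (2*r)*(r + r) = (2*r)*(2*r) = 4*r²)
H = -3*I*√4607 (H = -3*√(-2268 - 2339) = -3*I*√4607 ≈ -203.62*I)
M(3) + H = 4*3² - 3*I*√4607 = 4*9 - 3*I*√4607 = 36 - 3*I*√4607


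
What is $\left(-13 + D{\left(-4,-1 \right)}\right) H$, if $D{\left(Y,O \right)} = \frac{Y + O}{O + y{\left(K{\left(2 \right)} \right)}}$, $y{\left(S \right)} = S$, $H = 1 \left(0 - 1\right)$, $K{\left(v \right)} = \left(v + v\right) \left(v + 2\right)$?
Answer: $\frac{40}{3} \approx 13.333$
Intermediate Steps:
$K{\left(v \right)} = 2 v \left(2 + v\right)$
$H = -1$ ($H = 1 \left(-1\right) = -1$)
$D{\left(Y,O \right)} = \frac{O + Y}{16 + O}$ ($D{\left(Y,O \right)} = \frac{Y + O}{O + 2 \cdot 2 \left(2 + 2\right)} = \frac{O + Y}{O + 2 \cdot 2 \cdot 4} = \frac{O + Y}{O + 16} = \frac{O + Y}{16 + O}$)
$\left(-13 + D{\left(-4,-1 \right)}\right) H = \left(-13 + \frac{-1 - 4}{16 - 1}\right) \left(-1\right) = \left(-13 + \frac{1}{15} \left(-5\right)\right) \left(-1\right) = \left(-13 - \frac{1}{3}\right) \left(-1\right) = \left(- \frac{40}{3}\right) \left(-1\right) = \frac{40}{3}$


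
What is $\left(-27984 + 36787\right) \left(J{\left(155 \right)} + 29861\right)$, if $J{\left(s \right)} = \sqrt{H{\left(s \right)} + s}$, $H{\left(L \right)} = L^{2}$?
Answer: $262866383 + 17606 \sqrt{6045} \approx 2.6424 \cdot 10^{8}$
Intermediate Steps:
$J{\left(s \right)} = \sqrt{s + s^{2}}$ ($J{\left(s \right)} = \sqrt{s^{2} + s} = \sqrt{s + s^{2}}$)
$\left(-27984 + 36787\right) \left(J{\left(155 \right)} + 29861\right) = \left(-27984 + 36787\right) \left(\sqrt{155 \left(1 + 155\right)} + 29861\right) = 8803 \left(\sqrt{155 \cdot 156} + 29861\right) = 8803 \left(\sqrt{24180} + 29861\right) = 8803 \left(2 \sqrt{6045} + 29861\right) = 8803 \left(29861 + 2 \sqrt{6045}\right) = 262866383 + 17606 \sqrt{6045}$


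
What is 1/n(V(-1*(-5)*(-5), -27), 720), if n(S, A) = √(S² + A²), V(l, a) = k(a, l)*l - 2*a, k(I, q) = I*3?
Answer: √59761/537849 ≈ 0.00045452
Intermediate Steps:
k(I, q) = 3*I
V(l, a) = -2*a + 3*a*l (V(l, a) = (3*a)*l - 2*a = 3*a*l - 2*a = -2*a + 3*a*l)
n(S, A) = √(A² + S²)
1/n(V(-1*(-5)*(-5), -27), 720) = 1/(√(720² + (-27*(-2 + 3*(-1*(-5)*(-5))))²)) = 1/(√(518400 + (-27*(-2 + 3*(5*(-5))))²)) = 1/(√(518400 + (-27*(-2 + 3*(-25)))²)) = 1/(√(518400 + (-27*(-2 - 75))²)) = 1/(√(518400 + (-27*(-77))²)) = 1/(√(518400 + 2079²)) = 1/(√(518400 + 4322241)) = 1/(√4840641) = 1/(9*√59761) = √59761/537849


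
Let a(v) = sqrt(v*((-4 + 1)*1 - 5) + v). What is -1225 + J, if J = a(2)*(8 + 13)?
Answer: -1225 + 21*I*sqrt(14) ≈ -1225.0 + 78.575*I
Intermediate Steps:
a(v) = sqrt(7)*sqrt(-v) (a(v) = sqrt(v*(-3*1 - 5) + v) = sqrt(v*(-3 - 5) + v) = sqrt(v*(-8) + v) = sqrt(-8*v + v) = sqrt(-7*v) = sqrt(7)*sqrt(-v))
J = 21*I*sqrt(14) (J = (sqrt(7)*sqrt(-1*2))*(8 + 13) = (sqrt(7)*sqrt(-2))*21 = (sqrt(7)*(I*sqrt(2)))*21 = (I*sqrt(14))*21 = 21*I*sqrt(14) ≈ 78.575*I)
-1225 + J = -1225 + 21*I*sqrt(14)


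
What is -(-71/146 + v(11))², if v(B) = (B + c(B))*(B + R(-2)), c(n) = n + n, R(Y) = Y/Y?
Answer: -3334485025/21316 ≈ -1.5643e+5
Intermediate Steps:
R(Y) = 1
c(n) = 2*n
v(B) = 3*B*(1 + B) (v(B) = (B + 2*B)*(B + 1) = (3*B)*(1 + B) = 3*B*(1 + B))
-(-71/146 + v(11))² = -(-71/146 + 3*11*(1 + 11))² = -(-71*1/146 + 3*11*12)² = -(-71/146 + 396)² = -(57745/146)² = -1*3334485025/21316 = -3334485025/21316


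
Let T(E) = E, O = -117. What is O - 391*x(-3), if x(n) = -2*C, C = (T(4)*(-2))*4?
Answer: -25141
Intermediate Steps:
C = -32 (C = (4*(-2))*4 = -8*4 = -32)
x(n) = 64 (x(n) = -2*(-32) = 64)
O - 391*x(-3) = -117 - 391*64 = -117 - 25024 = -25141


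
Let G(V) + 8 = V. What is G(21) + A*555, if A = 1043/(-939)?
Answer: -188886/313 ≈ -603.47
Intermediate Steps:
G(V) = -8 + V
A = -1043/939 (A = 1043*(-1/939) = -1043/939 ≈ -1.1108)
G(21) + A*555 = (-8 + 21) - 1043/939*555 = 13 - 192955/313 = -188886/313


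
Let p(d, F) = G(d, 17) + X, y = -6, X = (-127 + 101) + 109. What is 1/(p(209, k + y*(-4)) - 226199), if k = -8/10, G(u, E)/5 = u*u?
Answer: -1/7711 ≈ -0.00012968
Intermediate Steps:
G(u, E) = 5*u² (G(u, E) = 5*(u*u) = 5*u²)
k = -⅘ (k = -8*⅒ = -⅘ ≈ -0.80000)
X = 83 (X = -26 + 109 = 83)
p(d, F) = 83 + 5*d² (p(d, F) = 5*d² + 83 = 83 + 5*d²)
1/(p(209, k + y*(-4)) - 226199) = 1/((83 + 5*209²) - 226199) = 1/((83 + 5*43681) - 226199) = 1/((83 + 218405) - 226199) = 1/(218488 - 226199) = 1/(-7711) = -1/7711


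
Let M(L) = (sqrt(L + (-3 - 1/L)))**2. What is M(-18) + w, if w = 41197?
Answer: 741169/18 ≈ 41176.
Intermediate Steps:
M(L) = -3 + L - 1/L (M(L) = (sqrt(-3 + L - 1/L))**2 = -3 + L - 1/L)
M(-18) + w = (-3 - 18 - 1/(-18)) + 41197 = (-3 - 18 - 1*(-1/18)) + 41197 = (-3 - 18 + 1/18) + 41197 = -377/18 + 41197 = 741169/18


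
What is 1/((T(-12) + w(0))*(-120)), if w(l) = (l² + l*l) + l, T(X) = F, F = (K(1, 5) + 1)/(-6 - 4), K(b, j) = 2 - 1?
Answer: 1/24 ≈ 0.041667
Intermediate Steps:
K(b, j) = 1
F = -⅕ (F = (1 + 1)/(-6 - 4) = 2/(-10) = 2*(-⅒) = -⅕ ≈ -0.20000)
T(X) = -⅕
w(l) = l + 2*l² (w(l) = (l² + l²) + l = 2*l² + l = l + 2*l²)
1/((T(-12) + w(0))*(-120)) = 1/((-⅕ + 0*(1 + 2*0))*(-120)) = 1/((-⅕ + 0*(1 + 0))*(-120)) = 1/((-⅕ + 0*1)*(-120)) = 1/((-⅕ + 0)*(-120)) = 1/(-⅕*(-120)) = 1/24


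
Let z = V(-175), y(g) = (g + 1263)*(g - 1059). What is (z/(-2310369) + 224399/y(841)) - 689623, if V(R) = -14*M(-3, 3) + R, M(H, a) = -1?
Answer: -730795094156689103/1059701569968 ≈ -6.8962e+5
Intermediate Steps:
y(g) = (-1059 + g)*(1263 + g) (y(g) = (1263 + g)*(-1059 + g) = (-1059 + g)*(1263 + g))
V(R) = 14 + R (V(R) = -14*(-1) + R = 14 + R)
z = -161 (z = 14 - 175 = -161)
(z/(-2310369) + 224399/y(841)) - 689623 = (-161/(-2310369) + 224399/(-1337517 + 841² + 204*841)) - 689623 = (-161*(-1/2310369) + 224399/(-1337517 + 707281 + 171564)) - 689623 = (161/2310369 + 224399/(-458672)) - 689623 = (161/2310369 + 224399*(-1/458672)) - 689623 = (161/2310369 - 224399/458672) - 689623 = -518370647039/1059701569968 - 689623 = -730795094156689103/1059701569968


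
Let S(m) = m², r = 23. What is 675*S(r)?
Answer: 357075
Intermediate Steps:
675*S(r) = 675*23² = 675*529 = 357075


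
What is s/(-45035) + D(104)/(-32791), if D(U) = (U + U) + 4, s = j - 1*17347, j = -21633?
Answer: 253729152/295348537 ≈ 0.85908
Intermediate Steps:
s = -38980 (s = -21633 - 1*17347 = -21633 - 17347 = -38980)
D(U) = 4 + 2*U (D(U) = 2*U + 4 = 4 + 2*U)
s/(-45035) + D(104)/(-32791) = -38980/(-45035) + (4 + 2*104)/(-32791) = -38980*(-1/45035) + (4 + 208)*(-1/32791) = 7796/9007 + 212*(-1/32791) = 7796/9007 - 212/32791 = 253729152/295348537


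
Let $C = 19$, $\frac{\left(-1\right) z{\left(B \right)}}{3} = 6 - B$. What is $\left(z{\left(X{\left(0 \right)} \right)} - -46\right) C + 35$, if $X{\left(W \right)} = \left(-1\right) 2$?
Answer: $453$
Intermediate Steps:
$X{\left(W \right)} = -2$
$z{\left(B \right)} = -18 + 3 B$ ($z{\left(B \right)} = - 3 \left(6 - B\right) = -18 + 3 B$)
$\left(z{\left(X{\left(0 \right)} \right)} - -46\right) C + 35 = \left(\left(-18 + 3 \left(-2\right)\right) - -46\right) 19 + 35 = \left(\left(-18 - 6\right) + 46\right) 19 + 35 = \left(-24 + 46\right) 19 + 35 = 22 \cdot 19 + 35 = 418 + 35 = 453$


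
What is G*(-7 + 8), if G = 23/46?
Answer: 1/2 ≈ 0.50000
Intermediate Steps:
G = 1/2 (G = 23*(1/46) = 1/2 ≈ 0.50000)
G*(-7 + 8) = (-7 + 8)/2 = (1/2)*1 = 1/2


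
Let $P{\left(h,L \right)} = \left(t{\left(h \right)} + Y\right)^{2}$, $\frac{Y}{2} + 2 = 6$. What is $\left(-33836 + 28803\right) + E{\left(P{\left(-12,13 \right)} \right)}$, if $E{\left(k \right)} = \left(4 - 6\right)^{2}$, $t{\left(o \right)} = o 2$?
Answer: $-5029$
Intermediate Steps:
$Y = 8$ ($Y = -4 + 2 \cdot 6 = -4 + 12 = 8$)
$t{\left(o \right)} = 2 o$
$P{\left(h,L \right)} = \left(8 + 2 h\right)^{2}$ ($P{\left(h,L \right)} = \left(2 h + 8\right)^{2} = \left(8 + 2 h\right)^{2}$)
$E{\left(k \right)} = 4$ ($E{\left(k \right)} = \left(-2\right)^{2} = 4$)
$\left(-33836 + 28803\right) + E{\left(P{\left(-12,13 \right)} \right)} = \left(-33836 + 28803\right) + 4 = -5033 + 4 = -5029$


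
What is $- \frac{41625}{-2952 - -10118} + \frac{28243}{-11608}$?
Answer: $- \frac{342786169}{41591464} \approx -8.2417$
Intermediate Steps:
$- \frac{41625}{-2952 - -10118} + \frac{28243}{-11608} = - \frac{41625}{-2952 + 10118} + 28243 \left(- \frac{1}{11608}\right) = - \frac{41625}{7166} - \frac{28243}{11608} = - \frac{342786169}{41591464}$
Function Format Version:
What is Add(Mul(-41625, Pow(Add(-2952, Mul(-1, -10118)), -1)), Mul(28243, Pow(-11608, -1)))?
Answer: Rational(-342786169, 41591464) ≈ -8.2417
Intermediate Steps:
Add(Mul(-41625, Pow(Add(-2952, Mul(-1, -10118)), -1)), Mul(28243, Pow(-11608, -1))) = Add(Mul(-41625, Pow(Add(-2952, 10118), -1)), Mul(28243, Rational(-1, 11608))) = Add(Mul(-41625, Pow(7166, -1)), Rational(-28243, 11608)) = Add(Mul(-41625, Rational(1, 7166)), Rational(-28243, 11608)) = Add(Rational(-41625, 7166), Rational(-28243, 11608)) = Rational(-342786169, 41591464)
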